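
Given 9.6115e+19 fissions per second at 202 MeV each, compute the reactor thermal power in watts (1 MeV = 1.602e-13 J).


P = fission_rate * E_MeV * 1.602e-13
P = 9.6115e+19 * 202 * 1.602e-13
P = 3.1103e+09 W

3.1103e+09


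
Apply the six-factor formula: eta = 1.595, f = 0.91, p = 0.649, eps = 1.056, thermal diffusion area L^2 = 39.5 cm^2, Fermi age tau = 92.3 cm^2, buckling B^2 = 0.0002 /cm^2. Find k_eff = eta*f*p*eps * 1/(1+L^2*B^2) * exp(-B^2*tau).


k_inf = eta*f*p*eps = 1.595*0.91*0.649*1.056 = 0.9947425
P_TNL = 1/(1 + L^2*B^2) = 1/(1 + 39.5*0.0002) = 0.9921619
P_FNL = exp(-B^2*tau) = exp(-0.0002*92.3) = 0.9817093
k_eff = k_inf * P_TNL * P_FNL = 0.9947425 * 0.9921619 * 0.9817093
k_eff = 0.96889

0.96889


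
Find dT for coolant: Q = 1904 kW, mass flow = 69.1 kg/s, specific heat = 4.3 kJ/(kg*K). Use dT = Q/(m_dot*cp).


dT = Q / (m_dot * cp)
dT = 1904 / (69.1 * 4.3)
dT = 6.4080 C

6.4080


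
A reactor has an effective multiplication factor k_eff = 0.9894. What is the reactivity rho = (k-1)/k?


rho = (k_eff - 1) / k_eff
rho = (0.9894 - 1) / 0.9894
rho = -0.010714

-0.010714


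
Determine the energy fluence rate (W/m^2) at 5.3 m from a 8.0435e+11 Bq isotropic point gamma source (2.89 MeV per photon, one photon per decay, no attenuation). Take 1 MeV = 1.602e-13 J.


psi = A * E * 1.602e-13 / (4*pi*r^2)
psi = 8.0435e+11 * 2.89 * 1.602e-13 / (4*pi*5.3^2)
psi = 0.0010550 W/m^2

0.0010550


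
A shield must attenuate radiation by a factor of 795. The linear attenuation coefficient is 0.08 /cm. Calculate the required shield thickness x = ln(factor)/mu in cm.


x = ln(factor) / mu
x = ln(795) / 0.08
x = 83.479 cm

83.479


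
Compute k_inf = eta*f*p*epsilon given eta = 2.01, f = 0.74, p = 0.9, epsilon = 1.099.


k_inf = eta * f * p * epsilon
k_inf = 2.01 * 0.74 * 0.9 * 1.099
k_inf = 1.4712

1.4712


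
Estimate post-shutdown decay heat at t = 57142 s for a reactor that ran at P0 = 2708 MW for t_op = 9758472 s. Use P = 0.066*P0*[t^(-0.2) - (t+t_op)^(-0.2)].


P/P0 = 0.066 * [t^(-0.2) - (t + t_op)^(-0.2)]
P/P0 = 0.066 * [57142^(-0.2) - (57142 + 9758472)^(-0.2)]
P/P0 = 0.066 * [0.1118430 - 0.03995917] = 0.004744333
P = 2708 * 0.004744333 = 12.848 MW

12.848


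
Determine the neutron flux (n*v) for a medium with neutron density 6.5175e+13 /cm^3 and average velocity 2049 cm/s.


phi = n * v
phi = 6.5175e+13 * 2049
phi = 1.3354e+17 /cm^2/s

1.3354e+17


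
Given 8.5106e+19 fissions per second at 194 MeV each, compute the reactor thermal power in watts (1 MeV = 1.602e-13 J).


P = fission_rate * E_MeV * 1.602e-13
P = 8.5106e+19 * 194 * 1.602e-13
P = 2.6450e+09 W

2.6450e+09


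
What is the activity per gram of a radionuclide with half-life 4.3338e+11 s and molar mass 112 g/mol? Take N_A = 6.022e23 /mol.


lambda = ln(2) / t_half = ln(2) / 4.3338e+11 = 1.599398e-12 /s
SA = lambda * N_A / M
SA = 1.599398e-12 * 6.022e23 / 112
SA = 8.5996e+09 Bq/g

8.5996e+09


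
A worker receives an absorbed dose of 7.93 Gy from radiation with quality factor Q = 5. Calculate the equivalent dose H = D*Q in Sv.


H = D * Q
H = 7.93 * 5
H = 39.650 Sv

39.650


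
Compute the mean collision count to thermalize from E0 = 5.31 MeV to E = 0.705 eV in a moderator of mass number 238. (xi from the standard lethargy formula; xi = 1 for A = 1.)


xi = 1 + (A-1)^2/(2A)*ln((A-1)/(A+1)) = 0.008379872 (for A = 238)
n = ln(E0/E) / xi
n = ln(5.31e6 / 0.705) / 0.008379872
n = ln(7.531915e+06) / 0.008379872 = 1889.6

1889.6


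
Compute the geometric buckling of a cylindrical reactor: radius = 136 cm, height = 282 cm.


B^2 = (2.405/R)^2 + (pi/H)^2
B^2 = (2.405/136)^2 + (pi/282)^2
B^2 = 4.3683e-04 /cm^2

4.3683e-04


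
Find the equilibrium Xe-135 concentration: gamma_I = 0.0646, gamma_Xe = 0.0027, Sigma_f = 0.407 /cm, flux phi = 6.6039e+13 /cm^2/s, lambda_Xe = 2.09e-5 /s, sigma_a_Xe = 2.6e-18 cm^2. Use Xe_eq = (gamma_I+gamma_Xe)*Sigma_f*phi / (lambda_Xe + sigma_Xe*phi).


Xe_eq = (gamma_I + gamma_Xe) * Sigma_f * phi / (lambda_Xe + sigma_Xe * phi)
Numerator = (0.0646 + 0.0027) * 0.407 * 6.6039e+13 = 1.808881e+12
Denominator = 2.09e-5 + 2.6e-18 * 6.6039e+13 = 1.926014e-04
Xe_eq = 1.808881e+12 / 1.926014e-04 = 9.3918e+15 /cm^3

9.3918e+15


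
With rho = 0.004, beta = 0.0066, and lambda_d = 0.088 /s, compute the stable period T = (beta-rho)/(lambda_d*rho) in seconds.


T = (beta - rho) / (lambda_d * rho)
T = (0.0066 - 0.004) / (0.088 * 0.004)
T = 7.3864 s

7.3864


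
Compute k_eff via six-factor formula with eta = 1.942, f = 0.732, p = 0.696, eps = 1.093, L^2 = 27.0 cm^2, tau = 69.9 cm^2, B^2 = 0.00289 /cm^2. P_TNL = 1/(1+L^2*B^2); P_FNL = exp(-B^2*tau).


k_inf = eta*f*p*eps = 1.942*0.732*0.696*1.093 = 1.081408
P_TNL = 1/(1 + L^2*B^2) = 1/(1 + 27.0*0.00289) = 0.9276180
P_FNL = exp(-B^2*tau) = exp(-0.00289*69.9) = 0.8170859
k_eff = k_inf * P_TNL * P_FNL = 1.081408 * 0.9276180 * 0.8170859
k_eff = 0.81965

0.81965


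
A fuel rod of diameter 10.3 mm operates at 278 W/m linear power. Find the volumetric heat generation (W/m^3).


r = D / 2 / 1000 = 10.3 / 2 / 1000 = 0.00515 m
q''' = q' / (pi * r^2)
q''' = 278 / (pi * 0.00515^2)
q''' = 3.3364e+06 W/m^3

3.3364e+06


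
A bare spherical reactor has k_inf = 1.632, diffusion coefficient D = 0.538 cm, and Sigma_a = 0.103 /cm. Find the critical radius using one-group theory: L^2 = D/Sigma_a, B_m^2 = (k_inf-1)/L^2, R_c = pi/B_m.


L^2 = D / Sigma_a = 0.538 / 0.103 = 5.223301 cm^2
B_m^2 = (k_inf - 1) / L^2 = (1.632 - 1) / 5.223301 = 0.1209963 /cm^2
For a bare sphere: B_g = pi/R, so R_c = pi / sqrt(B_m^2)
R_c = pi / sqrt(0.1209963) = 9.0316 cm

9.0316


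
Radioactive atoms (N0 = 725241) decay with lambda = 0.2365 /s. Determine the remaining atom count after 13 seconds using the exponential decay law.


N = N0 * exp(-lambda * t)
N = 725241 * exp(-0.2365 * 13)
N = 33515

33515


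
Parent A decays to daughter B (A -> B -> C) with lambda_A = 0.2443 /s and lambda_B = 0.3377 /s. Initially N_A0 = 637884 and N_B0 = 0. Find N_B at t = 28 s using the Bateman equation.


N_B(t) = lambda_A * N_A0 / (lambda_B - lambda_A) * [exp(-lambda_A*t) - exp(-lambda_B*t)]
exp(-0.2443*28) = 0.001069675; exp(-0.3377*28) = 7.825014e-05
N_B = 0.2443 * 637884 / (0.3377 - 0.2443) * (0.001069675 - 7.825014e-05)
N_B = 1654.2

1654.2


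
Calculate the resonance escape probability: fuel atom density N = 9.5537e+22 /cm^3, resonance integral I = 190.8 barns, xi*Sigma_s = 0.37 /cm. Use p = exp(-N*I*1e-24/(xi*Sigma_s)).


p = exp(-N * I * 1e-24 / (xi*Sigma_s))
p = exp(-9.5537e+22 * 190.8 * 1e-24 / 0.37)
p = 4.0179e-22

4.0179e-22


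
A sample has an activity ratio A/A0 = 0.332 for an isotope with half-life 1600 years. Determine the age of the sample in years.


lambda = ln(2) / t_half = ln(2) / 1600 = 4.332170e-04 /yr
t = -ln(A/A0) / lambda
t = -ln(0.332) / 4.332170e-04
t = 2545.2 yr

2545.2


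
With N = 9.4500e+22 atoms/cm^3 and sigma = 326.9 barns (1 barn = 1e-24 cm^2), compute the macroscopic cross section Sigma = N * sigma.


Sigma = N * sigma_barns * 1e-24
Sigma = 9.4500e+22 * 326.9 * 1e-24
Sigma = 30.892 /cm

30.892


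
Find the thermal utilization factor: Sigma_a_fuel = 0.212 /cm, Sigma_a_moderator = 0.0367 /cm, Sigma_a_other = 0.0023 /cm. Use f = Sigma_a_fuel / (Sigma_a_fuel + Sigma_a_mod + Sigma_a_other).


f = Sigma_a_fuel / (Sigma_a_fuel + Sigma_a_mod + Sigma_a_other)
f = 0.212 / (0.212 + 0.0367 + 0.0023)
f = 0.84462

0.84462


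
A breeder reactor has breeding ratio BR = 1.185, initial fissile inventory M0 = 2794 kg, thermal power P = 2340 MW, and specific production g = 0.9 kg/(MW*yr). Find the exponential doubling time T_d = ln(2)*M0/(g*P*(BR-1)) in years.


Breeding gain G = BR - 1 = 1.185 - 1 = 0.185
Fissile production rate = g * P * G = 0.9 * 2340 * 0.185 = 389.61 kg/yr
T_d = ln(2) * M0 / (g * P * G)
T_d = ln(2) * 2794 / 389.61 = 4.9707 yr

4.9707


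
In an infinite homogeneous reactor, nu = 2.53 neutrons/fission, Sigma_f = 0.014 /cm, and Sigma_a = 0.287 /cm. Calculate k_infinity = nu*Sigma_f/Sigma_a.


k_inf = nu * Sigma_f / Sigma_a
k_inf = 2.53 * 0.014 / 0.287
k_inf = 0.12341

0.12341


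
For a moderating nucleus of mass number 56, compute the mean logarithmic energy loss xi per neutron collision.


xi = 1 + (A-1)^2/(2A) * ln((A-1)/(A+1))
xi = 1 + (56-1)^2/(2*56) * ln((56-1)/(56 +1))
xi = 0.035293

0.035293


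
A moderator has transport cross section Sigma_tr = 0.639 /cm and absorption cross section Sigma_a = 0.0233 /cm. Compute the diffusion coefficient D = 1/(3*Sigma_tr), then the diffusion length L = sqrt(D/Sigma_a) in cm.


D = 1 / (3 * Sigma_tr) = 1 / (3 * 0.639) = 0.5216484 cm
L = sqrt(D / Sigma_a)
L = sqrt(0.5216484 / 0.0233)
L = 4.7316 cm

4.7316


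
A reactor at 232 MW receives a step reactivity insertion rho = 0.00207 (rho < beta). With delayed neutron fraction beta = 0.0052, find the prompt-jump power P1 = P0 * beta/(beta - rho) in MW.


P1/P0 = beta / (beta - rho)
P1/P0 = 0.0052 / (0.0052 - 0.00207) = 1.661342
P1 = 232 * 1.661342 = 385.43 MW

385.43


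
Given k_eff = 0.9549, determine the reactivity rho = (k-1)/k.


rho = (k_eff - 1) / k_eff
rho = (0.9549 - 1) / 0.9549
rho = -0.047230

-0.047230


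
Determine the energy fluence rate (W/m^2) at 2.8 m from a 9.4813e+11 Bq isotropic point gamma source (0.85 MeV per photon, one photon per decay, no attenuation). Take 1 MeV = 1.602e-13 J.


psi = A * E * 1.602e-13 / (4*pi*r^2)
psi = 9.4813e+11 * 0.85 * 1.602e-13 / (4*pi*2.8^2)
psi = 0.0013105 W/m^2

0.0013105


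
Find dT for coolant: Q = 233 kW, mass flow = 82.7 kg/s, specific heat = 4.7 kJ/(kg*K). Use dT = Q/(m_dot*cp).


dT = Q / (m_dot * cp)
dT = 233 / (82.7 * 4.7)
dT = 0.59945 C

0.59945


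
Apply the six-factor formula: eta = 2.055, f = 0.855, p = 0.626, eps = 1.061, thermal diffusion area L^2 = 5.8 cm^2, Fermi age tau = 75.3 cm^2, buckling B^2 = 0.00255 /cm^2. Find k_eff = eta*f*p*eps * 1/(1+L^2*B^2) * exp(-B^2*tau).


k_inf = eta*f*p*eps = 2.055*0.855*0.626*1.061 = 1.166991
P_TNL = 1/(1 + L^2*B^2) = 1/(1 + 5.8*0.00255) = 0.9854256
P_FNL = exp(-B^2*tau) = exp(-0.00255*75.3) = 0.8252945
k_eff = k_inf * P_TNL * P_FNL = 1.166991 * 0.9854256 * 0.8252945
k_eff = 0.94907

0.94907


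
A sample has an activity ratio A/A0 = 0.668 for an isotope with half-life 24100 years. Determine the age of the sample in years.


lambda = ln(2) / t_half = ln(2) / 24100 = 2.876129e-05 /yr
t = -ln(A/A0) / lambda
t = -ln(0.668) / 2.876129e-05
t = 14028 yr

14028


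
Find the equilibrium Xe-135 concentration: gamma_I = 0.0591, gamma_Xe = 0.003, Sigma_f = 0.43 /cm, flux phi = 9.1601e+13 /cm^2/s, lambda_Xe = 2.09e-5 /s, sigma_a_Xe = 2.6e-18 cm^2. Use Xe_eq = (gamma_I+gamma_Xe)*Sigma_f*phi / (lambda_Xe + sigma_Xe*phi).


Xe_eq = (gamma_I + gamma_Xe) * Sigma_f * phi / (lambda_Xe + sigma_Xe * phi)
Numerator = (0.0591 + 0.003) * 0.43 * 9.1601e+13 = 2.446022e+12
Denominator = 2.09e-5 + 2.6e-18 * 9.1601e+13 = 2.590626e-04
Xe_eq = 2.446022e+12 / 2.590626e-04 = 9.4418e+15 /cm^3

9.4418e+15


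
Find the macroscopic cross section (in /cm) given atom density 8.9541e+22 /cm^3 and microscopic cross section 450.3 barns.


Sigma = N * sigma_barns * 1e-24
Sigma = 8.9541e+22 * 450.3 * 1e-24
Sigma = 40.320 /cm

40.320


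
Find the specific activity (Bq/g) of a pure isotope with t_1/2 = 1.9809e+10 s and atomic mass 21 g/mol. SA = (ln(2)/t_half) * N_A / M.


lambda = ln(2) / t_half = ln(2) / 1.9809e+10 = 3.499153e-11 /s
SA = lambda * N_A / M
SA = 3.499153e-11 * 6.022e23 / 21
SA = 1.0034e+12 Bq/g

1.0034e+12


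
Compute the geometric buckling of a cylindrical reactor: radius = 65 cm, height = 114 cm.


B^2 = (2.405/R)^2 + (pi/H)^2
B^2 = (2.405/65)^2 + (pi/114)^2
B^2 = 0.0021284 /cm^2

0.0021284


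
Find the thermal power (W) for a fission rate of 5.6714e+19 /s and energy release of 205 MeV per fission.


P = fission_rate * E_MeV * 1.602e-13
P = 5.6714e+19 * 205 * 1.602e-13
P = 1.8625e+09 W

1.8625e+09


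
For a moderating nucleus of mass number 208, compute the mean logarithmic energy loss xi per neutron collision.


xi = 1 + (A-1)^2/(2A) * ln((A-1)/(A+1))
xi = 1 + (208-1)^2/(2*208) * ln((208-1)/(208 +1))
xi = 0.0095846

0.0095846


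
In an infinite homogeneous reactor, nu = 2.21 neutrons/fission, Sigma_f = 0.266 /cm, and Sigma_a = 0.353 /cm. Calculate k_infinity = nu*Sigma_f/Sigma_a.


k_inf = nu * Sigma_f / Sigma_a
k_inf = 2.21 * 0.266 / 0.353
k_inf = 1.6653

1.6653


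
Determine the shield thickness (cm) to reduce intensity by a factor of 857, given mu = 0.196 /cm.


x = ln(factor) / mu
x = ln(857) / 0.196
x = 34.456 cm

34.456


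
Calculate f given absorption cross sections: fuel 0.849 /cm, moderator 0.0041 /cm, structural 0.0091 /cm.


f = Sigma_a_fuel / (Sigma_a_fuel + Sigma_a_mod + Sigma_a_other)
f = 0.849 / (0.849 + 0.0041 + 0.0091)
f = 0.98469

0.98469


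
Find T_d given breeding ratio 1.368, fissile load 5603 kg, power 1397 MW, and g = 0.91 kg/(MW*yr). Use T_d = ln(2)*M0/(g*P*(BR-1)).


Breeding gain G = BR - 1 = 1.368 - 1 = 0.368
Fissile production rate = g * P * G = 0.91 * 1397 * 0.368 = 467.82736 kg/yr
T_d = ln(2) * M0 / (g * P * G)
T_d = ln(2) * 5603 / 467.82736 = 8.3016 yr

8.3016


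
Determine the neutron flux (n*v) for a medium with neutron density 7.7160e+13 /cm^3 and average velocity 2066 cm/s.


phi = n * v
phi = 7.7160e+13 * 2066
phi = 1.5941e+17 /cm^2/s

1.5941e+17


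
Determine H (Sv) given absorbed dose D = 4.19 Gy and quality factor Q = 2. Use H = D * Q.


H = D * Q
H = 4.19 * 2
H = 8.3800 Sv

8.3800


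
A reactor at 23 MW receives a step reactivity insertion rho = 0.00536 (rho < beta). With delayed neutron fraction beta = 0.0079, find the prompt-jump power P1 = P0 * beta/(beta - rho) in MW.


P1/P0 = beta / (beta - rho)
P1/P0 = 0.0079 / (0.0079 - 0.00536) = 3.110236
P1 = 23 * 3.110236 = 71.535 MW

71.535


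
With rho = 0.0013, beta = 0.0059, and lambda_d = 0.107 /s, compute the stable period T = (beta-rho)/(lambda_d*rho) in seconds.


T = (beta - rho) / (lambda_d * rho)
T = (0.0059 - 0.0013) / (0.107 * 0.0013)
T = 33.070 s

33.070


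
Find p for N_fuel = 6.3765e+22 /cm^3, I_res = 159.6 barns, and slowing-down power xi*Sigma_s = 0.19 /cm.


p = exp(-N * I * 1e-24 / (xi*Sigma_s))
p = exp(-6.3765e+22 * 159.6 * 1e-24 / 0.19)
p = 5.4709e-24

5.4709e-24


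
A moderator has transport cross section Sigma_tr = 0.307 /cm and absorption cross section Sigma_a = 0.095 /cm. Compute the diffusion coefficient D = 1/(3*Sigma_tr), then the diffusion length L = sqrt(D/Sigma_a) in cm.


D = 1 / (3 * Sigma_tr) = 1 / (3 * 0.307) = 1.085776 cm
L = sqrt(D / Sigma_a)
L = sqrt(1.085776 / 0.095)
L = 3.3807 cm

3.3807


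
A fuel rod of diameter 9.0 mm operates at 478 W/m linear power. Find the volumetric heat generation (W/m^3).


r = D / 2 / 1000 = 9.0 / 2 / 1000 = 0.0045 m
q''' = q' / (pi * r^2)
q''' = 478 / (pi * 0.0045^2)
q''' = 7.5137e+06 W/m^3

7.5137e+06


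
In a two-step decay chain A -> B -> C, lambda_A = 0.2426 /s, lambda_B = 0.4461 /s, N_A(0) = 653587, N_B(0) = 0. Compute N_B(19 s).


N_B(t) = lambda_A * N_A0 / (lambda_B - lambda_A) * [exp(-lambda_A*t) - exp(-lambda_B*t)]
exp(-0.2426*19) = 0.009957791; exp(-0.4461*19) = 2.084315e-04
N_B = 0.2426 * 653587 / (0.4461 - 0.2426) * (0.009957791 - 2.084315e-04)
N_B = 7596.4

7596.4


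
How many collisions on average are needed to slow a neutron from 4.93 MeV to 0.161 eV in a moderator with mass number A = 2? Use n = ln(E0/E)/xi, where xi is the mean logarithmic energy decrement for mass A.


xi = 1 + (A-1)^2/(2A)*ln((A-1)/(A+1)) = 0.7253469 (for A = 2)
n = ln(E0/E) / xi
n = ln(4.93e6 / 0.161) / 0.7253469
n = ln(3.062112e+07) / 0.7253469 = 23.764

23.764


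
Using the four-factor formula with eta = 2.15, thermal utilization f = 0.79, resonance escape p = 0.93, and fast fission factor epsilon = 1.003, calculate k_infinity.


k_inf = eta * f * p * epsilon
k_inf = 2.15 * 0.79 * 0.93 * 1.003
k_inf = 1.5843

1.5843


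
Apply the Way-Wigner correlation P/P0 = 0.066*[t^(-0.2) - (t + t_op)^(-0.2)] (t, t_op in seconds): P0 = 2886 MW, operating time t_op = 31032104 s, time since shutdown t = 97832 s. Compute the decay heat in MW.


P/P0 = 0.066 * [t^(-0.2) - (t + t_op)^(-0.2)]
P/P0 = 0.066 * [97832^(-0.2) - (97832 + 31032104)^(-0.2)]
P/P0 = 0.066 * [0.1004393 - 0.03172228] = 0.004535323
P = 2886 * 0.004535323 = 13.089 MW

13.089


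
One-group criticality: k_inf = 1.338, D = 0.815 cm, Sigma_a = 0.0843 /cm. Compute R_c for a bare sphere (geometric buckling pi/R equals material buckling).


L^2 = D / Sigma_a = 0.815 / 0.0843 = 9.667853 cm^2
B_m^2 = (k_inf - 1) / L^2 = (1.338 - 1) / 9.667853 = 0.03496123 /cm^2
For a bare sphere: B_g = pi/R, so R_c = pi / sqrt(B_m^2)
R_c = pi / sqrt(0.03496123) = 16.802 cm

16.802


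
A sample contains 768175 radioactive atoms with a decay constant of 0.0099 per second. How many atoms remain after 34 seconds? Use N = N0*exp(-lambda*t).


N = N0 * exp(-lambda * t)
N = 768175 * exp(-0.0099 * 34)
N = 548626

548626


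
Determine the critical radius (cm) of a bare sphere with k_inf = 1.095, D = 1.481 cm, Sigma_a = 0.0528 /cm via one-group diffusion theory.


L^2 = D / Sigma_a = 1.481 / 0.0528 = 28.04924 cm^2
B_m^2 = (k_inf - 1) / L^2 = (1.095 - 1) / 28.04924 = 0.003386901 /cm^2
For a bare sphere: B_g = pi/R, so R_c = pi / sqrt(B_m^2)
R_c = pi / sqrt(0.003386901) = 53.982 cm

53.982


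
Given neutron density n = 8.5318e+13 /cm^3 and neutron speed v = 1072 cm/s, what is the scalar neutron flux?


phi = n * v
phi = 8.5318e+13 * 1072
phi = 9.1461e+16 /cm^2/s

9.1461e+16


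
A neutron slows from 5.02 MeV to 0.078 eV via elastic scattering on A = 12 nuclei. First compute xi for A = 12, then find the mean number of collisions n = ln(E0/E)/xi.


xi = 1 + (A-1)^2/(2A)*ln((A-1)/(A+1)) = 0.1577690 (for A = 12)
n = ln(E0/E) / xi
n = ln(5.02e6 / 0.078) / 0.1577690
n = ln(6.435897e+07) / 0.1577690 = 113.96

113.96


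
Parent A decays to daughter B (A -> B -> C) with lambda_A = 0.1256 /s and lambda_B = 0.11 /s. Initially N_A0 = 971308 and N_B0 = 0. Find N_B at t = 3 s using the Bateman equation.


N_B(t) = lambda_A * N_A0 / (lambda_B - lambda_A) * [exp(-lambda_A*t) - exp(-lambda_B*t)]
exp(-0.1256*3) = 0.6860533; exp(-0.11*3) = 0.7189237
N_B = 0.1256 * 971308 / (0.11 - 0.1256) * (0.6860533 - 0.7189237)
N_B = 257056

257056


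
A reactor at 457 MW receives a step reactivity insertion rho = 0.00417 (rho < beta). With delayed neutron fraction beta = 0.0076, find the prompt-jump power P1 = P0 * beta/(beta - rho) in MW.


P1/P0 = beta / (beta - rho)
P1/P0 = 0.0076 / (0.0076 - 0.00417) = 2.215743
P1 = 457 * 2.215743 = 1012.6 MW

1012.6


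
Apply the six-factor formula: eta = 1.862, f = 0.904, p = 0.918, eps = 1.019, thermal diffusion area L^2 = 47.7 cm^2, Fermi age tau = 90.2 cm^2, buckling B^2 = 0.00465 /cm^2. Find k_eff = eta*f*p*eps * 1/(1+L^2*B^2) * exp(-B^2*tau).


k_inf = eta*f*p*eps = 1.862*0.904*0.918*1.019 = 1.574581
P_TNL = 1/(1 + L^2*B^2) = 1/(1 + 47.7*0.00465) = 0.8184612
P_FNL = exp(-B^2*tau) = exp(-0.00465*90.2) = 0.6574214
k_eff = k_inf * P_TNL * P_FNL = 1.574581 * 0.8184612 * 0.6574214
k_eff = 0.84724

0.84724


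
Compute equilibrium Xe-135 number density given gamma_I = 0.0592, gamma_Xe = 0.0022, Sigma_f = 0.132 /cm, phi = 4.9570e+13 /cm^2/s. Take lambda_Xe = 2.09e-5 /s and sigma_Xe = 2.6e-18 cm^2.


Xe_eq = (gamma_I + gamma_Xe) * Sigma_f * phi / (lambda_Xe + sigma_Xe * phi)
Numerator = (0.0592 + 0.0022) * 0.132 * 4.9570e+13 = 4.017549e+11
Denominator = 2.09e-5 + 2.6e-18 * 4.9570e+13 = 1.497820e-04
Xe_eq = 4.017549e+11 / 1.497820e-04 = 2.6823e+15 /cm^3

2.6823e+15


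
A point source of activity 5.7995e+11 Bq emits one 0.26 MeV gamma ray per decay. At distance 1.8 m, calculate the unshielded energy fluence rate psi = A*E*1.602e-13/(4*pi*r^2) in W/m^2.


psi = A * E * 1.602e-13 / (4*pi*r^2)
psi = 5.7995e+11 * 0.26 * 1.602e-13 / (4*pi*1.8^2)
psi = 5.9330e-04 W/m^2

5.9330e-04


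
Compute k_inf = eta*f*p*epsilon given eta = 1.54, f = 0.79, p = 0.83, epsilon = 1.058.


k_inf = eta * f * p * epsilon
k_inf = 1.54 * 0.79 * 0.83 * 1.058
k_inf = 1.0683

1.0683


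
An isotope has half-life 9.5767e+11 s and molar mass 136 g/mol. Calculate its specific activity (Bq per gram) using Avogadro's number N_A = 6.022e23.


lambda = ln(2) / t_half = ln(2) / 9.5767e+11 = 7.237850e-13 /s
SA = lambda * N_A / M
SA = 7.237850e-13 * 6.022e23 / 136
SA = 3.2049e+09 Bq/g

3.2049e+09


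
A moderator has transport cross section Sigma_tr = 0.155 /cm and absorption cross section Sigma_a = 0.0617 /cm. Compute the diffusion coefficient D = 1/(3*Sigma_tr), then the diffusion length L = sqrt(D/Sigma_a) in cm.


D = 1 / (3 * Sigma_tr) = 1 / (3 * 0.155) = 2.150538 cm
L = sqrt(D / Sigma_a)
L = sqrt(2.150538 / 0.0617)
L = 5.9038 cm

5.9038


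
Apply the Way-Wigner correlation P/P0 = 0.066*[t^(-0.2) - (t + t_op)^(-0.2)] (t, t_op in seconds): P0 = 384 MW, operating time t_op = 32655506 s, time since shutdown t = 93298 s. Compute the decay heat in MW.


P/P0 = 0.066 * [t^(-0.2) - (t + t_op)^(-0.2)]
P/P0 = 0.066 * [93298^(-0.2) - (93298 + 32655506)^(-0.2)]
P/P0 = 0.066 * [0.1013971 - 0.03140226] = 0.004619659
P = 384 * 0.004619659 = 1.7739 MW

1.7739


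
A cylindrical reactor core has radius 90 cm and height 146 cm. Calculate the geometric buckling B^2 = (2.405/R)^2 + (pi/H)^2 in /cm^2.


B^2 = (2.405/R)^2 + (pi/H)^2
B^2 = (2.405/90)^2 + (pi/146)^2
B^2 = 0.0011771 /cm^2

0.0011771


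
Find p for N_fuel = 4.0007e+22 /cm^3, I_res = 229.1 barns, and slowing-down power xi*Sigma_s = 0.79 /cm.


p = exp(-N * I * 1e-24 / (xi*Sigma_s))
p = exp(-4.0007e+22 * 229.1 * 1e-24 / 0.79)
p = 9.1475e-06

9.1475e-06


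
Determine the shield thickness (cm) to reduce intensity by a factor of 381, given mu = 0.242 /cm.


x = ln(factor) / mu
x = ln(381) / 0.242
x = 24.557 cm

24.557


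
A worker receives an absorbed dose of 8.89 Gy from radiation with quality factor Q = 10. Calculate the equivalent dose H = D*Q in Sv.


H = D * Q
H = 8.89 * 10
H = 88.900 Sv

88.900


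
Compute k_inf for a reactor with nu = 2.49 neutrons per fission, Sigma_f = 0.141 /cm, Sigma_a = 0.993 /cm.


k_inf = nu * Sigma_f / Sigma_a
k_inf = 2.49 * 0.141 / 0.993
k_inf = 0.35356

0.35356


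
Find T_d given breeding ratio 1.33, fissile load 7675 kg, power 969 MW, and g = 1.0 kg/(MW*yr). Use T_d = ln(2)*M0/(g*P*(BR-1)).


Breeding gain G = BR - 1 = 1.33 - 1 = 0.33
Fissile production rate = g * P * G = 1.0 * 969 * 0.33 = 319.77 kg/yr
T_d = ln(2) * M0 / (g * P * G)
T_d = ln(2) * 7675 / 319.77 = 16.637 yr

16.637


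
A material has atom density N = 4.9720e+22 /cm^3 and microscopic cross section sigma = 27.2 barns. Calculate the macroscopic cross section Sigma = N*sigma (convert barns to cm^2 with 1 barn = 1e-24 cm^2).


Sigma = N * sigma_barns * 1e-24
Sigma = 4.9720e+22 * 27.2 * 1e-24
Sigma = 1.3524 /cm

1.3524


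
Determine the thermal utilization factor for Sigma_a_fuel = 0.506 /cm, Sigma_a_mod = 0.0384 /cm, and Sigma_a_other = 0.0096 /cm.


f = Sigma_a_fuel / (Sigma_a_fuel + Sigma_a_mod + Sigma_a_other)
f = 0.506 / (0.506 + 0.0384 + 0.0096)
f = 0.91336

0.91336


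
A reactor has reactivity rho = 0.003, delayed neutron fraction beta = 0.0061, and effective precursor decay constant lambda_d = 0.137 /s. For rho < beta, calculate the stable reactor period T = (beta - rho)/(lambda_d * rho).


T = (beta - rho) / (lambda_d * rho)
T = (0.0061 - 0.003) / (0.137 * 0.003)
T = 7.5426 s

7.5426


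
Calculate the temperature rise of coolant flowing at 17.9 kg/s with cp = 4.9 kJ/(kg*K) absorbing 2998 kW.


dT = Q / (m_dot * cp)
dT = 2998 / (17.9 * 4.9)
dT = 34.181 C

34.181


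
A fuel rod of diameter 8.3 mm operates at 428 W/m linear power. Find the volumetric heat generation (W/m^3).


r = D / 2 / 1000 = 8.3 / 2 / 1000 = 0.00415 m
q''' = q' / (pi * r^2)
q''' = 428 / (pi * 0.00415^2)
q''' = 7.9104e+06 W/m^3

7.9104e+06


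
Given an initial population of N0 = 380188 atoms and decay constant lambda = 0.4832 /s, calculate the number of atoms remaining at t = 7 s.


N = N0 * exp(-lambda * t)
N = 380188 * exp(-0.4832 * 7)
N = 12913

12913


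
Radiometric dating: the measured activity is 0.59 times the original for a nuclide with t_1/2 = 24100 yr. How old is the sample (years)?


lambda = ln(2) / t_half = ln(2) / 24100 = 2.876129e-05 /yr
t = -ln(A/A0) / lambda
t = -ln(0.59) / 2.876129e-05
t = 18345 yr

18345


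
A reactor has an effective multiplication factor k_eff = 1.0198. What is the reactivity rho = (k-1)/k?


rho = (k_eff - 1) / k_eff
rho = (1.0198 - 1) / 1.0198
rho = 0.019416

0.019416


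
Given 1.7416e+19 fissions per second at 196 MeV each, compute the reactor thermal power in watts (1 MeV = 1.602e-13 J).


P = fission_rate * E_MeV * 1.602e-13
P = 1.7416e+19 * 196 * 1.602e-13
P = 5.4685e+08 W

5.4685e+08


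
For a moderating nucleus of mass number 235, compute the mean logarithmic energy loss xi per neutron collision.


xi = 1 + (A-1)^2/(2A) * ln((A-1)/(A+1))
xi = 1 + (235-1)^2/(2*235) * ln((235-1)/(235 +1))
xi = 0.0084865

0.0084865


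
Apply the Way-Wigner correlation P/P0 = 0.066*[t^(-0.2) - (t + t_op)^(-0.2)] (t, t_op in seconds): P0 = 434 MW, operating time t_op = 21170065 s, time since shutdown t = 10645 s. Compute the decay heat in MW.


P/P0 = 0.066 * [t^(-0.2) - (t + t_op)^(-0.2)]
P/P0 = 0.066 * [10645^(-0.2) - (10645 + 21170065)^(-0.2)]
P/P0 = 0.066 * [0.1565204 - 0.03426194] = 0.008069058
P = 434 * 0.008069058 = 3.5020 MW

3.5020


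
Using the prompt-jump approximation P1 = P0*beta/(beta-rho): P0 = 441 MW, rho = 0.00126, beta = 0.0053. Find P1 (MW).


P1/P0 = beta / (beta - rho)
P1/P0 = 0.0053 / (0.0053 - 0.00126) = 1.311881
P1 = 441 * 1.311881 = 578.54 MW

578.54


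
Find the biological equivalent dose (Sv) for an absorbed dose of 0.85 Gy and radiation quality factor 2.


H = D * Q
H = 0.85 * 2
H = 1.7000 Sv

1.7000


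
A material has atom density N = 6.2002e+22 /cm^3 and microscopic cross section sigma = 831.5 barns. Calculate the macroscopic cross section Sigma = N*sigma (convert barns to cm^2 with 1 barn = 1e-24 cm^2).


Sigma = N * sigma_barns * 1e-24
Sigma = 6.2002e+22 * 831.5 * 1e-24
Sigma = 51.555 /cm

51.555


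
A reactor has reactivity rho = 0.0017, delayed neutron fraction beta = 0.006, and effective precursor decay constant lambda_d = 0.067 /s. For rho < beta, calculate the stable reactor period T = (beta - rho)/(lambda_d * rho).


T = (beta - rho) / (lambda_d * rho)
T = (0.006 - 0.0017) / (0.067 * 0.0017)
T = 37.752 s

37.752


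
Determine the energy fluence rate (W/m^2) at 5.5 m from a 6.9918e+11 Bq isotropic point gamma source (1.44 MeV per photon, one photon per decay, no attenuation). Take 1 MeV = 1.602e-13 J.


psi = A * E * 1.602e-13 / (4*pi*r^2)
psi = 6.9918e+11 * 1.44 * 1.602e-13 / (4*pi*5.5^2)
psi = 4.2431e-04 W/m^2

4.2431e-04


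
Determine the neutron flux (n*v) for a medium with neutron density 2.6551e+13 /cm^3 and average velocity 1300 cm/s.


phi = n * v
phi = 2.6551e+13 * 1300
phi = 3.4516e+16 /cm^2/s

3.4516e+16


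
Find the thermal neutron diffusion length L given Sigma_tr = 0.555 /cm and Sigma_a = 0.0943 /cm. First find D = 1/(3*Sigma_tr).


D = 1 / (3 * Sigma_tr) = 1 / (3 * 0.555) = 0.6006006 cm
L = sqrt(D / Sigma_a)
L = sqrt(0.6006006 / 0.0943)
L = 2.5237 cm

2.5237


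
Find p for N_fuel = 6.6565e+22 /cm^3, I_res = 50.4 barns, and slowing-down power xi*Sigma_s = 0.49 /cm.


p = exp(-N * I * 1e-24 / (xi*Sigma_s))
p = exp(-6.6565e+22 * 50.4 * 1e-24 / 0.49)
p = 0.0010630

0.0010630


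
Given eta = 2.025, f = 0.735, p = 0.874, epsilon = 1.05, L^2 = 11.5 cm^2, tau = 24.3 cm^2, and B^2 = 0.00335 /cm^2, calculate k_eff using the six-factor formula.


k_inf = eta*f*p*eps = 2.025*0.735*0.874*1.05 = 1.365882
P_TNL = 1/(1 + L^2*B^2) = 1/(1 + 11.5*0.00335) = 0.9629041
P_FNL = exp(-B^2*tau) = exp(-0.00335*24.3) = 0.9218203
k_eff = k_inf * P_TNL * P_FNL = 1.365882 * 0.9629041 * 0.9218203
k_eff = 1.2124

1.2124


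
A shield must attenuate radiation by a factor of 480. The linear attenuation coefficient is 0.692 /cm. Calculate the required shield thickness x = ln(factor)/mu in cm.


x = ln(factor) / mu
x = ln(480) / 0.692
x = 8.9217 cm

8.9217


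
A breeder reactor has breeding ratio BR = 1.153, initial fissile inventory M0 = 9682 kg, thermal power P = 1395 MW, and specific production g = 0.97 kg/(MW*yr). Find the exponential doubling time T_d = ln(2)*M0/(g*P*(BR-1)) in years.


Breeding gain G = BR - 1 = 1.153 - 1 = 0.153
Fissile production rate = g * P * G = 0.97 * 1395 * 0.153 = 207.03195 kg/yr
T_d = ln(2) * M0 / (g * P * G)
T_d = ln(2) * 9682 / 207.03195 = 32.416 yr

32.416


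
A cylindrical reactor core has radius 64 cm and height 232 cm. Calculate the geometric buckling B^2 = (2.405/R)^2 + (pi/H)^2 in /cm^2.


B^2 = (2.405/R)^2 + (pi/H)^2
B^2 = (2.405/64)^2 + (pi/232)^2
B^2 = 0.0015955 /cm^2

0.0015955


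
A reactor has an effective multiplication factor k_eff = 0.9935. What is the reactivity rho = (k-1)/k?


rho = (k_eff - 1) / k_eff
rho = (0.9935 - 1) / 0.9935
rho = -0.0065425

-0.0065425


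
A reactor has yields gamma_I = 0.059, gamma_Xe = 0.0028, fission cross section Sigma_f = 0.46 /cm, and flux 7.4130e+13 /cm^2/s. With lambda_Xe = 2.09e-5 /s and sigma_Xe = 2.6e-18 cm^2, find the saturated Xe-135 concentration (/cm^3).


Xe_eq = (gamma_I + gamma_Xe) * Sigma_f * phi / (lambda_Xe + sigma_Xe * phi)
Numerator = (0.059 + 0.0028) * 0.46 * 7.4130e+13 = 2.107368e+12
Denominator = 2.09e-5 + 2.6e-18 * 7.4130e+13 = 2.136380e-04
Xe_eq = 2.107368e+12 / 2.136380e-04 = 9.8642e+15 /cm^3

9.8642e+15


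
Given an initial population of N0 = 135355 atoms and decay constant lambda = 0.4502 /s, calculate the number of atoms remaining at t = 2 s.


N = N0 * exp(-lambda * t)
N = 135355 * exp(-0.4502 * 2)
N = 55009

55009


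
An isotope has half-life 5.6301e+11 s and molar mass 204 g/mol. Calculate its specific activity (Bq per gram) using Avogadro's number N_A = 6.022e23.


lambda = ln(2) / t_half = ln(2) / 5.6301e+11 = 1.231145e-12 /s
SA = lambda * N_A / M
SA = 1.231145e-12 * 6.022e23 / 204
SA = 3.6343e+09 Bq/g

3.6343e+09


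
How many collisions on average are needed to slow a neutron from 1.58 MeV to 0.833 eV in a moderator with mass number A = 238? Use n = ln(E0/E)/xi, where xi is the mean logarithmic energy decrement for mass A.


xi = 1 + (A-1)^2/(2A)*ln((A-1)/(A+1)) = 0.008379872 (for A = 238)
n = ln(E0/E) / xi
n = ln(1.58e6 / 0.833) / 0.008379872
n = ln(1.896759e+06) / 0.008379872 = 1725.0

1725.0


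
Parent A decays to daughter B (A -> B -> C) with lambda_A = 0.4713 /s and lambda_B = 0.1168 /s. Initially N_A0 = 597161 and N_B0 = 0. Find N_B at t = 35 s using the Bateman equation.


N_B(t) = lambda_A * N_A0 / (lambda_B - lambda_A) * [exp(-lambda_A*t) - exp(-lambda_B*t)]
exp(-0.4713*35) = 6.856388e-08; exp(-0.1168*35) = 0.01677275
N_B = 0.4713 * 597161 / (0.1168 - 0.4713) * (6.856388e-08 - 0.01677275)
N_B = 13316

13316


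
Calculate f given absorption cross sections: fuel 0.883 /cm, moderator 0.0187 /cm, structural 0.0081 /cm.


f = Sigma_a_fuel / (Sigma_a_fuel + Sigma_a_mod + Sigma_a_other)
f = 0.883 / (0.883 + 0.0187 + 0.0081)
f = 0.97054

0.97054


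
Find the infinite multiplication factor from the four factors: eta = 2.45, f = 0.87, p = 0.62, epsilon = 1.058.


k_inf = eta * f * p * epsilon
k_inf = 2.45 * 0.87 * 0.62 * 1.058
k_inf = 1.3982

1.3982


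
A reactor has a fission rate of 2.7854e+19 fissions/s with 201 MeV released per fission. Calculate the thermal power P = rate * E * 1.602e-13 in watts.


P = fission_rate * E_MeV * 1.602e-13
P = 2.7854e+19 * 201 * 1.602e-13
P = 8.9690e+08 W

8.9690e+08


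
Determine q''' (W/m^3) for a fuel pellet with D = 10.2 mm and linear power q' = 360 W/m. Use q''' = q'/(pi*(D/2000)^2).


r = D / 2 / 1000 = 10.2 / 2 / 1000 = 0.0051 m
q''' = q' / (pi * r^2)
q''' = 360 / (pi * 0.0051^2)
q''' = 4.4057e+06 W/m^3

4.4057e+06


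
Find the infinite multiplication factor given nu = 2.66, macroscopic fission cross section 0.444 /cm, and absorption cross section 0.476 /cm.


k_inf = nu * Sigma_f / Sigma_a
k_inf = 2.66 * 0.444 / 0.476
k_inf = 2.4812

2.4812


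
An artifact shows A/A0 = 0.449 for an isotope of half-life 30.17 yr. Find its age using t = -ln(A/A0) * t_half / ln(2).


lambda = ln(2) / t_half = ln(2) / 30.17 = 0.02297472 /yr
t = -ln(A/A0) / lambda
t = -ln(0.449) / 0.02297472
t = 34.853 yr

34.853


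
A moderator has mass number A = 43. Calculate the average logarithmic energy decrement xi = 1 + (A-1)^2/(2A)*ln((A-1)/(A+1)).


xi = 1 + (A-1)^2/(2A) * ln((A-1)/(A+1))
xi = 1 + (43-1)^2/(2*43) * ln((43-1)/(43 +1))
xi = 0.045799

0.045799


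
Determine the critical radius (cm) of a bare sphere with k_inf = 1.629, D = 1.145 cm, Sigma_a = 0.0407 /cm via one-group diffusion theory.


L^2 = D / Sigma_a = 1.145 / 0.0407 = 28.13268 cm^2
B_m^2 = (k_inf - 1) / L^2 = (1.629 - 1) / 28.13268 = 0.02235834 /cm^2
For a bare sphere: B_g = pi/R, so R_c = pi / sqrt(B_m^2)
R_c = pi / sqrt(0.02235834) = 21.010 cm

21.010


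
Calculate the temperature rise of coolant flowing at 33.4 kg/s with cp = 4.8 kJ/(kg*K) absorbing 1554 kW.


dT = Q / (m_dot * cp)
dT = 1554 / (33.4 * 4.8)
dT = 9.6931 C

9.6931


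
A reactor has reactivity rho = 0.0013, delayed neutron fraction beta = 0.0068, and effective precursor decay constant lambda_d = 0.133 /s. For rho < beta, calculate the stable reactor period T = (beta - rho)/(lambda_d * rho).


T = (beta - rho) / (lambda_d * rho)
T = (0.0068 - 0.0013) / (0.133 * 0.0013)
T = 31.810 s

31.810


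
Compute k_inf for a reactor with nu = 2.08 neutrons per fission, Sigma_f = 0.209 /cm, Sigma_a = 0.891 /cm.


k_inf = nu * Sigma_f / Sigma_a
k_inf = 2.08 * 0.209 / 0.891
k_inf = 0.48790

0.48790


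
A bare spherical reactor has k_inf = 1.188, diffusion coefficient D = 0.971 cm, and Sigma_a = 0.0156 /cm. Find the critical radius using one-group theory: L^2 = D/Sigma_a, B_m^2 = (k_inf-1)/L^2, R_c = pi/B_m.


L^2 = D / Sigma_a = 0.971 / 0.0156 = 62.24359 cm^2
B_m^2 = (k_inf - 1) / L^2 = (1.188 - 1) / 62.24359 = 0.003020391 /cm^2
For a bare sphere: B_g = pi/R, so R_c = pi / sqrt(B_m^2)
R_c = pi / sqrt(0.003020391) = 57.163 cm

57.163


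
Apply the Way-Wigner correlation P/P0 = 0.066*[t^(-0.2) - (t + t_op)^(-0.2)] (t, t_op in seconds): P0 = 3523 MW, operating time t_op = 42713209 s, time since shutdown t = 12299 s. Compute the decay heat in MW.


P/P0 = 0.066 * [t^(-0.2) - (t + t_op)^(-0.2)]
P/P0 = 0.066 * [12299^(-0.2) - (12299 + 42713209)^(-0.2)]
P/P0 = 0.066 * [0.1520639 - 0.02977574] = 0.008071019
P = 3523 * 0.008071019 = 28.434 MW

28.434


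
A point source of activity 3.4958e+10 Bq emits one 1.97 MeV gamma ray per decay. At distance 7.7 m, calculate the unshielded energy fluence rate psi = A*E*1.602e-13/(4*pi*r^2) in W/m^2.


psi = A * E * 1.602e-13 / (4*pi*r^2)
psi = 3.4958e+10 * 1.97 * 1.602e-13 / (4*pi*7.7^2)
psi = 1.4808e-05 W/m^2

1.4808e-05


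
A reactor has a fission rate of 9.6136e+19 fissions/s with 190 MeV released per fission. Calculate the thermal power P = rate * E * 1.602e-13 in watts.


P = fission_rate * E_MeV * 1.602e-13
P = 9.6136e+19 * 190 * 1.602e-13
P = 2.9262e+09 W

2.9262e+09


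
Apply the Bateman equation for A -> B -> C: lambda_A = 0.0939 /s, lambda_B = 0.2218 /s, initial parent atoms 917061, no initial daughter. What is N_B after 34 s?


N_B(t) = lambda_A * N_A0 / (lambda_B - lambda_A) * [exp(-lambda_A*t) - exp(-lambda_B*t)]
exp(-0.0939*34) = 0.04106496; exp(-0.2218*34) = 5.307603e-04
N_B = 0.0939 * 917061 / (0.2218 - 0.0939) * (0.04106496 - 5.307603e-04)
N_B = 27291

27291


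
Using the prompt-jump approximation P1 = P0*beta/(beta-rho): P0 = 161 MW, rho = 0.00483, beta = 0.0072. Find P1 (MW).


P1/P0 = beta / (beta - rho)
P1/P0 = 0.0072 / (0.0072 - 0.00483) = 3.037975
P1 = 161 * 3.037975 = 489.11 MW

489.11


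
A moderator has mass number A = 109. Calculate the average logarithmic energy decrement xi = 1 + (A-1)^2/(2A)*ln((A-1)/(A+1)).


xi = 1 + (A-1)^2/(2A) * ln((A-1)/(A+1))
xi = 1 + (109-1)^2/(2*109) * ln((109-1)/(109 +1))
xi = 0.018237

0.018237


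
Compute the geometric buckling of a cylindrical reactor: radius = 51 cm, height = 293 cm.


B^2 = (2.405/R)^2 + (pi/H)^2
B^2 = (2.405/51)^2 + (pi/293)^2
B^2 = 0.0023387 /cm^2

0.0023387


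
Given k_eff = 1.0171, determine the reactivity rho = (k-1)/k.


rho = (k_eff - 1) / k_eff
rho = (1.0171 - 1) / 1.0171
rho = 0.016813

0.016813


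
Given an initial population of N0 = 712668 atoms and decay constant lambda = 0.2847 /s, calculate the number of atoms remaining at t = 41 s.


N = N0 * exp(-lambda * t)
N = 712668 * exp(-0.2847 * 41)
N = 6.0743

6.0743


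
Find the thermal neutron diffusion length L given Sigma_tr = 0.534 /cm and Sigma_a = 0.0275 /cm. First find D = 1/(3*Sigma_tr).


D = 1 / (3 * Sigma_tr) = 1 / (3 * 0.534) = 0.6242197 cm
L = sqrt(D / Sigma_a)
L = sqrt(0.6242197 / 0.0275)
L = 4.7643 cm

4.7643


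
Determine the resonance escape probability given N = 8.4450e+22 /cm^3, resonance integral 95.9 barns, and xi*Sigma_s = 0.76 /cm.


p = exp(-N * I * 1e-24 / (xi*Sigma_s))
p = exp(-8.4450e+22 * 95.9 * 1e-24 / 0.76)
p = 2.3553e-05

2.3553e-05


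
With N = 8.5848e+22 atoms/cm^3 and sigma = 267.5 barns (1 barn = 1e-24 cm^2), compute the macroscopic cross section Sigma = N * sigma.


Sigma = N * sigma_barns * 1e-24
Sigma = 8.5848e+22 * 267.5 * 1e-24
Sigma = 22.964 /cm

22.964


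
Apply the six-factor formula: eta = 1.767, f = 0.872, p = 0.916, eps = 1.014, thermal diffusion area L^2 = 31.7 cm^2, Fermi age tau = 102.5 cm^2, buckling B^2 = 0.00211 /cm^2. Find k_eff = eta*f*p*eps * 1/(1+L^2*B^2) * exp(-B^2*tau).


k_inf = eta*f*p*eps = 1.767*0.872*0.916*1.014 = 1.431154
P_TNL = 1/(1 + L^2*B^2) = 1/(1 + 31.7*0.00211) = 0.9373064
P_FNL = exp(-B^2*tau) = exp(-0.00211*102.5) = 0.8055138
k_eff = k_inf * P_TNL * P_FNL = 1.431154 * 0.9373064 * 0.8055138
k_eff = 1.0805

1.0805


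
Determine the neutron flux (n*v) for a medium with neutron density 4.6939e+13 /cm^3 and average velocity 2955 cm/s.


phi = n * v
phi = 4.6939e+13 * 2955
phi = 1.3870e+17 /cm^2/s

1.3870e+17


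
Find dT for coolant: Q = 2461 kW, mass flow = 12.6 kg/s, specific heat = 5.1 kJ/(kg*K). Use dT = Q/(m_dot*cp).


dT = Q / (m_dot * cp)
dT = 2461 / (12.6 * 5.1)
dT = 38.298 C

38.298


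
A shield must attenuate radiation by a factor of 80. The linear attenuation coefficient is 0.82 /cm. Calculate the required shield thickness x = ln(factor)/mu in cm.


x = ln(factor) / mu
x = ln(80) / 0.82
x = 5.3439 cm

5.3439


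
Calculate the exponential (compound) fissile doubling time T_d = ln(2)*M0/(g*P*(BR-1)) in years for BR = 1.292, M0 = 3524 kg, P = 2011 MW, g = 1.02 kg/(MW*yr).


Breeding gain G = BR - 1 = 1.292 - 1 = 0.292
Fissile production rate = g * P * G = 1.02 * 2011 * 0.292 = 598.95624 kg/yr
T_d = ln(2) * M0 / (g * P * G)
T_d = ln(2) * 3524 / 598.95624 = 4.0782 yr

4.0782


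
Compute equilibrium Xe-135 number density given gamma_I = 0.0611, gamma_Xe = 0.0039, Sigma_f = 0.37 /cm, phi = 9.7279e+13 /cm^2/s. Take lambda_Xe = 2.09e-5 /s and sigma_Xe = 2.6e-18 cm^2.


Xe_eq = (gamma_I + gamma_Xe) * Sigma_f * phi / (lambda_Xe + sigma_Xe * phi)
Numerator = (0.0611 + 0.0039) * 0.37 * 9.7279e+13 = 2.339560e+12
Denominator = 2.09e-5 + 2.6e-18 * 9.7279e+13 = 2.738254e-04
Xe_eq = 2.339560e+12 / 2.738254e-04 = 8.5440e+15 /cm^3

8.5440e+15


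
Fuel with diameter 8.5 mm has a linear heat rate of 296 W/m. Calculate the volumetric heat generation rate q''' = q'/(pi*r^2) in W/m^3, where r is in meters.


r = D / 2 / 1000 = 8.5 / 2 / 1000 = 0.00425 m
q''' = q' / (pi * r^2)
q''' = 296 / (pi * 0.00425^2)
q''' = 5.2163e+06 W/m^3

5.2163e+06
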